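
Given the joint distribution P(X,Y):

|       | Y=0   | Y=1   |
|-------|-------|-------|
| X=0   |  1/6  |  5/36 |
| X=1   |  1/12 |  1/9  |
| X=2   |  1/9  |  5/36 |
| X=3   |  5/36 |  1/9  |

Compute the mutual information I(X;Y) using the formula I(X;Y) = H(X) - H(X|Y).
0.0092 bits

I(X;Y) = H(X) - H(X|Y)

Marginal of X (row sums):
  P(X=0) = 1/6 + 5/36 = 11/36
  P(X=1) = 1/12 + 1/9 = 7/36
  P(X=2) = 1/9 + 5/36 = 1/4
  P(X=3) = 5/36 + 1/9 = 1/4
H(X) = -[(11/36)·log₂(11/36) + (7/36)·log₂(7/36) + (1/4)·log₂(1/4) + (1/4)·log₂(1/4)]
  = 0.522651 + 0.459389 + 0.500000 + 0.500000 = 1.98204 bits

Marginal of Y (column sums):
  P(Y=0) = 1/6 + 1/12 + 1/9 + 5/36 = 1/2
  P(Y=1) = 5/36 + 1/9 + 5/36 + 1/9 = 1/2
H(X|Y) = Σ_y P(y)·H(X|Y=y):
  Y=0: P(Y=0) = 1/2, P(X|Y=0) = (1/3, 1/6, 2/9, 5/18) → H(X|Y=0) = 1.954686
  Y=1: P(Y=1) = 1/2, P(X|Y=1) = (5/18, 2/9, 5/18, 2/9) → H(X|Y=1) = 1.991076
H(X|Y) = (1/2)·1.954686 + (1/2)·1.991076 = 1.97288 bits

I(X;Y) = H(X) - H(X|Y) = 1.98204 - 1.97288 = 0.0092 bits

Cross-check via I(X;Y) = H(X) + H(Y) - H(X,Y): computing H(Y) from the column sums and H(X,Y) from the 8 cells in the same way gives H(Y) = 1.00000 bits and H(X,Y) = 2.97288 bits, so
I(X;Y) = 1.98204 + 1.00000 - 2.97288 = 0.0092 bits ✓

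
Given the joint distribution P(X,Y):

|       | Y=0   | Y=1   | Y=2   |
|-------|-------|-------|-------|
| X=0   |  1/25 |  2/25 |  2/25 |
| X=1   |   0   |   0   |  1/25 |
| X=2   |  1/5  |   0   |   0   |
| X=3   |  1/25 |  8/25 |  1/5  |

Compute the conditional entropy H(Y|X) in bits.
1.0121 bits

H(Y|X) = H(X,Y) - H(X)

H(X,Y) = -Σ_{x,y} P(x,y) log₂ P(x,y). Per-cell terms -P(x,y)·log₂P(x,y):
  X=0: 0.18575, 0.29151, 0.29151
  X=1: 0.00000, 0.00000, 0.18575
  X=2: 0.46439, 0.00000, 0.00000
  X=3: 0.18575, 0.52603, 0.46439
  (cells with P = 0 contribute 0)
Sum of the 12 terms: H(X,Y) = 2.5951 bits

Marginal of X (row sums):
  P(X=0) = 1/25 + 2/25 + 2/25 = 1/5
  P(X=1) = 0 + 0 + 1/25 = 1/25
  P(X=2) = 1/5 + 0 + 0 = 1/5
  P(X=3) = 1/25 + 8/25 + 1/5 = 14/25
H(X) = -[(1/5)·log₂(1/5) + (1/25)·log₂(1/25) + (1/5)·log₂(1/5) + (14/25)·log₂(14/25)]
  = 0.46439 + 0.18575 + 0.46439 + 0.46844 = 1.5830 bits

H(Y|X) = H(X,Y) - H(X) = 2.5951 - 1.5830 = 1.0121 bits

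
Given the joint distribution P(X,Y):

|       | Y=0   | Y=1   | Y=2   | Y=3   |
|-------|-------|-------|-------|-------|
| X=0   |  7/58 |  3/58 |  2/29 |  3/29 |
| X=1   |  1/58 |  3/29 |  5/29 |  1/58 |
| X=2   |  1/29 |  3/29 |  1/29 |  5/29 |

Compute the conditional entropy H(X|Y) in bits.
1.3092 bits

H(X|Y) = H(X,Y) - H(Y)

H(X,Y) = -Σ_{x,y} P(x,y) log₂ P(x,y). Per-cell terms -P(x,y)·log₂P(x,y):
  X=0: 0.3681790, 0.2210182, 0.2660677, 0.3385881
  X=1: 0.1009997, 0.3385881, 0.4372505, 0.1009997
  X=2: 0.1675166, 0.3385881, 0.1675166, 0.4372505
Sum of the 12 terms: H(X,Y) = 3.282563 bits

Marginal of Y (column sums):
  P(Y=0) = 7/58 + 1/58 + 1/29 = 5/29
  P(Y=1) = 3/58 + 3/29 + 3/29 = 15/58
  P(Y=2) = 2/29 + 5/29 + 1/29 = 8/29
  P(Y=3) = 3/29 + 1/58 + 5/29 = 17/58
H(Y) = -[(5/29)·log₂(5/29) + (15/58)·log₂(15/58) + (8/29)·log₂(8/29) + (17/58)·log₂(17/58)]
  = 0.4372505 + 0.5045923 + 0.5125465 + 0.5189450 = 1.973334 bits

H(X|Y) = H(X,Y) - H(Y) = 3.282563 - 1.973334 = 1.3092 bits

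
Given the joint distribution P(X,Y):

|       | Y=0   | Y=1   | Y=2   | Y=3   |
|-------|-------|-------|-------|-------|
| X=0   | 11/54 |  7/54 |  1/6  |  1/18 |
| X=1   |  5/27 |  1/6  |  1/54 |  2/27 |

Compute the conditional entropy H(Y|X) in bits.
1.7872 bits

H(Y|X) = H(X,Y) - H(X)

H(X,Y) = -Σ_{x,y} P(x,y) log₂ P(x,y). Per-cell terms -P(x,y)·log₂P(x,y):
  X=0: 0.46759, 0.38209, 0.43083, 0.23166
  X=1: 0.45055, 0.43083, 0.10657, 0.27814
Sum of the 8 terms: H(X,Y) = 2.7783 bits

Marginal of X (row sums):
  P(X=0) = 11/54 + 7/54 + 1/6 + 1/18 = 5/9
  P(X=1) = 5/27 + 1/6 + 1/54 + 2/27 = 4/9
H(X) = -[(5/9)·log₂(5/9) + (4/9)·log₂(4/9)]
  = 0.47111 + 0.51997 = 0.9911 bits

H(Y|X) = H(X,Y) - H(X) = 2.7783 - 0.9911 = 1.7872 bits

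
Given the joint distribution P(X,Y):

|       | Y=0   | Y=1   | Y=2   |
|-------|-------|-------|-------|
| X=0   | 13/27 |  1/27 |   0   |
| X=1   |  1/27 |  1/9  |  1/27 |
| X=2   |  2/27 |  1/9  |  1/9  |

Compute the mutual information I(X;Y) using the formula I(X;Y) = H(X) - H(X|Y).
0.4514 bits

I(X;Y) = H(X) - H(X|Y)

Marginal of X (row sums):
  P(X=0) = 13/27 + 1/27 + 0 = 14/27
  P(X=1) = 1/27 + 1/9 + 1/27 = 5/27
  P(X=2) = 2/27 + 1/9 + 1/9 = 8/27
H(X) = -[(14/27)·log₂(14/27) + (5/27)·log₂(5/27) + (8/27)·log₂(8/27)]
  = 0.4913 + 0.4505 + 0.5200 = 1.4618 bits

Marginal of Y (column sums):
  P(Y=0) = 13/27 + 1/27 + 2/27 = 16/27
  P(Y=1) = 1/27 + 1/9 + 1/9 = 7/27
  P(Y=2) = 0 + 1/27 + 1/9 = 4/27
H(X|Y) = Σ_y P(y)·H(X|Y=y):
  Y=0: P(Y=0) = 16/27, P(X|Y=0) = (13/16, 1/16, 1/8) → H(X|Y=0) = 0.8684
  Y=1: P(Y=1) = 7/27, P(X|Y=1) = (1/7, 3/7, 3/7) → H(X|Y=1) = 1.4488
  Y=2: P(Y=2) = 4/27, P(X|Y=2) = (0, 1/4, 3/4) → H(X|Y=2) = 0.8113
H(X|Y) = (16/27)·0.8684 + (7/27)·1.4488 + (4/27)·0.8113 = 1.0104 bits

I(X;Y) = H(X) - H(X|Y) = 1.4618 - 1.0104 = 0.4514 bits

Cross-check via I(X;Y) = H(X) + H(Y) - H(X,Y): computing H(Y) from the column sums and H(X,Y) from the 9 cells in the same way gives H(Y) = 1.3604 bits and H(X,Y) = 2.3708 bits, so
I(X;Y) = 1.4618 + 1.3604 - 2.3708 = 0.4514 bits ✓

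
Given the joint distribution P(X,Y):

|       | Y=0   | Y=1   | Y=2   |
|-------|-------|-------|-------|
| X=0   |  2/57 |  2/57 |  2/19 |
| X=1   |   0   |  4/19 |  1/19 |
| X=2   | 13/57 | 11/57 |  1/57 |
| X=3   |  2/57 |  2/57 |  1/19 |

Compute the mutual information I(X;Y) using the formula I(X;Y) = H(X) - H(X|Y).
0.3707 bits

I(X;Y) = H(X) - H(X|Y)

Marginal of X (row sums):
  P(X=0) = 2/57 + 2/57 + 2/19 = 10/57
  P(X=1) = 0 + 4/19 + 1/19 = 5/19
  P(X=2) = 13/57 + 11/57 + 1/57 = 25/57
  P(X=3) = 2/57 + 2/57 + 1/19 = 7/57
H(X) = -[(10/57)·log₂(10/57) + (5/19)·log₂(5/19) + (25/57)·log₂(25/57) + (7/57)·log₂(7/57)]
  = 0.440520 + 0.506842 + 0.521506 + 0.371557 = 1.840425 bits

Marginal of Y (column sums):
  P(Y=0) = 2/57 + 0 + 13/57 + 2/57 = 17/57
  P(Y=1) = 2/57 + 4/19 + 11/57 + 2/57 = 9/19
  P(Y=2) = 2/19 + 1/19 + 1/57 + 1/19 = 13/57
H(X|Y) = Σ_y P(y)·H(X|Y=y):
  Y=0: P(Y=0) = 17/57, P(X|Y=0) = (2/17, 0, 13/17, 2/17) → H(X|Y=0) = 1.022421
  Y=1: P(Y=1) = 9/19, P(X|Y=1) = (2/27, 4/9, 11/27, 2/27) → H(X|Y=1) = 1.604025
  Y=2: P(Y=2) = 13/57, P(X|Y=2) = (6/13, 3/13, 1/13, 3/13) → H(X|Y=2) = 1.775859
H(X|Y) = (17/57)·1.022421 + (9/19)·1.604025 + (13/57)·1.775859 = 1.469754 bits

I(X;Y) = H(X) - H(X|Y) = 1.840425 - 1.469754 = 0.3707 bits

Cross-check via I(X;Y) = H(X) + H(Y) - H(X,Y): computing H(Y) from the column sums and H(X,Y) from the 12 cells in the same way gives H(Y) = 1.517547 bits and H(X,Y) = 2.987301 bits, so
I(X;Y) = 1.840425 + 1.517547 - 2.987301 = 0.3707 bits ✓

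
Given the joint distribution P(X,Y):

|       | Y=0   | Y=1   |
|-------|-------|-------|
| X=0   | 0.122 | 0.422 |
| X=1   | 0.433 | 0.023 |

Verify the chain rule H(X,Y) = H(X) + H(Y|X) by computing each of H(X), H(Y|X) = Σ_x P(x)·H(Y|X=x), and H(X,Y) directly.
H(X) = 0.9944 bits, H(Y|X) = 0.5492 bits, H(X,Y) = 1.5436 bits

Marginal of X (row sums):
  P(X=0) = 0.122 + 0.422 = 0.544
  P(X=1) = 0.433 + 0.023 = 0.456
H(X) = -[0.544·log₂(0.544) + 0.456·log₂(0.456)]
  = 0.47781 + 0.51660 = 0.9944 bits

H(Y|X) = Σ_x P(x)·H(Y|X=x):
  X=0: P(X=0) = 0.544, P(Y|X=0) = (61/272, 211/272) → H(Y|X=0) = 0.76788
  X=1: P(X=1) = 0.456, P(Y|X=1) = (433/456, 23/456) → H(Y|X=1) = 0.28826
H(Y|X) = 0.544·0.76788 + 0.456·0.28826 = 0.5492 bits

H(X,Y) = -Σ_{x,y} P(x,y) log₂ P(x,y). Per-cell terms -P(x,y)·log₂P(x,y):
  X=0: 0.37028, 0.52526
  X=1: 0.52287, 0.12517
Sum of the 4 terms: H(X,Y) = 1.5436 bits

Chain rule check:
  H(X) + H(Y|X) = 0.9944 + 0.5492 = 1.5436 bits
  H(X,Y) = 1.5436 bits
✓ Chain rule verified.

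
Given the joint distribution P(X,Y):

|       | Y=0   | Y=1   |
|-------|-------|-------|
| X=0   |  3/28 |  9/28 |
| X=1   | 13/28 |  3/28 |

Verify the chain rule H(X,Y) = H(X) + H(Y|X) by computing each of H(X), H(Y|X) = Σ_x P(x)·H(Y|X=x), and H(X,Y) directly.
H(X) = 0.9852 bits, H(Y|X) = 0.7455 bits, H(X,Y) = 1.7308 bits

Marginal of X (row sums):
  P(X=0) = 3/28 + 9/28 = 3/7
  P(X=1) = 13/28 + 3/28 = 4/7
H(X) = -[(3/7)·log₂(3/7) + (4/7)·log₂(4/7)]
  = 0.5239 + 0.4613 = 0.9852 bits

H(Y|X) = Σ_x P(x)·H(Y|X=x):
  X=0: P(X=0) = 3/7, P(Y|X=0) = (1/4, 3/4) → H(Y|X=0) = 0.8113
  X=1: P(X=1) = 4/7, P(Y|X=1) = (13/16, 3/16) → H(Y|X=1) = 0.6962
H(Y|X) = (3/7)·0.8113 + (4/7)·0.6962 = 0.7455 bits

H(X,Y) = -Σ_{x,y} P(x,y) log₂ P(x,y). Per-cell terms -P(x,y)·log₂P(x,y):
  X=0: 0.3453, 0.5263
  X=1: 0.5139, 0.3453
Sum of the 4 terms: H(X,Y) = 1.7308 bits

Chain rule check:
  H(X) + H(Y|X) = 0.9852 + 0.7455 = 1.7307 bits
  H(X,Y) = 1.7308 bits
✓ Chain rule verified (Δ = 0.0001 is 4-dp rounding noise: each of the three values was rounded independently).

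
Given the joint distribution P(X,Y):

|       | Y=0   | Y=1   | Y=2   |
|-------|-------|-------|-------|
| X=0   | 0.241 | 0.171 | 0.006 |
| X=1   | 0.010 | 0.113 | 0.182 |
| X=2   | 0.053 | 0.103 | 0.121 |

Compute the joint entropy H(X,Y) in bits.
2.7750 bits

H(X,Y) = -Σ_{x,y} P(x,y) log₂ P(x,y). Per-cell terms -P(x,y)·log₂P(x,y):
  X=0: 0.49475, 0.43570, 0.04428
  X=1: 0.06644, 0.35545, 0.44735
  X=2: 0.22461, 0.33777, 0.36868
Sum of the 9 terms: H(X,Y) = 2.7750 bits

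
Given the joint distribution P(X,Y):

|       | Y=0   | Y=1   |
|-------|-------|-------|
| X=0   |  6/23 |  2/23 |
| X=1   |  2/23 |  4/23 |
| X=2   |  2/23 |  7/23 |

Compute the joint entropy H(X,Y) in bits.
2.3861 bits

H(X,Y) = -Σ_{x,y} P(x,y) log₂ P(x,y). Per-cell terms -P(x,y)·log₂P(x,y):
  X=0: 0.5057, 0.3064
  X=1: 0.3064, 0.4389
  X=2: 0.3064, 0.5223
Sum of the 6 terms: H(X,Y) = 2.3861 bits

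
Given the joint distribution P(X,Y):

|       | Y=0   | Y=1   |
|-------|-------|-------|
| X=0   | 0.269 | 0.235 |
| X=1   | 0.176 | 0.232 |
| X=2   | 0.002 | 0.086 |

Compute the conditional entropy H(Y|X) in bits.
0.9186 bits

H(Y|X) = H(X,Y) - H(X)

H(X,Y) = -Σ_{x,y} P(x,y) log₂ P(x,y). Per-cell terms -P(x,y)·log₂P(x,y):
  X=0: 0.5095726, 0.4909778
  X=1: 0.4411181, 0.4890104
  X=2: 0.0179316, 0.3043987
Sum of the 6 terms: H(X,Y) = 2.253009 bits

Marginal of X (row sums):
  P(X=0) = 0.269 + 0.235 = 0.504
  P(X=1) = 0.176 + 0.232 = 0.408
  P(X=2) = 0.002 + 0.086 = 0.088
H(X) = -[0.504·log₂(0.504) + 0.408·log₂(0.408) + 0.088·log₂(0.088)]
  = 0.4982062 + 0.5276904 + 0.3085590 = 1.334456 bits

H(Y|X) = H(X,Y) - H(X) = 2.253009 - 1.334456 = 0.9186 bits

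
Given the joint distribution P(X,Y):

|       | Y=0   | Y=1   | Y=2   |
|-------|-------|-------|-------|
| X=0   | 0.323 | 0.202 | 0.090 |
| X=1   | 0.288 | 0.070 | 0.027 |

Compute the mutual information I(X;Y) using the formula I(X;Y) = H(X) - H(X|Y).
0.0370 bits

I(X;Y) = H(X) - H(X|Y)

Marginal of X (row sums):
  P(X=0) = 0.323 + 0.202 + 0.090 = 0.615
  P(X=1) = 0.288 + 0.070 + 0.027 = 0.385
H(X) = -[0.615·log₂(0.615) + 0.385·log₂(0.385)]
  = 0.43133 + 0.53017 = 0.96150 bits

Marginal of Y (column sums):
  P(Y=0) = 0.323 + 0.288 = 0.611
  P(Y=1) = 0.202 + 0.070 = 0.272
  P(Y=2) = 0.090 + 0.027 = 0.117
H(X|Y) = Σ_y P(y)·H(X|Y=y):
  Y=0: P(Y=0) = 0.611, P(X|Y=0) = (323/611, 288/611) → H(X|Y=0) = 0.99763
  Y=1: P(Y=1) = 0.272, P(X|Y=1) = (101/136, 35/136) → H(X|Y=1) = 0.82273
  Y=2: P(Y=2) = 0.117, P(X|Y=2) = (10/13, 3/13) → H(X|Y=2) = 0.77935
H(X|Y) = 0.611·0.99763 + 0.272·0.82273 + 0.117·0.77935 = 0.92452 bits

I(X;Y) = H(X) - H(X|Y) = 0.96150 - 0.92452 = 0.0370 bits

Cross-check via I(X;Y) = H(X) + H(Y) - H(X,Y): computing H(Y) from the column sums and H(X,Y) from the 6 cells in the same way gives H(Y) = 1.30734 bits and H(X,Y) = 2.23186 bits, so
I(X;Y) = 0.96150 + 1.30734 - 2.23186 = 0.0370 bits ✓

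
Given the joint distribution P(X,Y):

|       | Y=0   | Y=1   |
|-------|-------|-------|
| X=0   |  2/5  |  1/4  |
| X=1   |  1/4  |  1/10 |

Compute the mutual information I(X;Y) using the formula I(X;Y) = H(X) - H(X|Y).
0.0072 bits

I(X;Y) = H(X) - H(X|Y)

Marginal of X (row sums):
  P(X=0) = 2/5 + 1/4 = 13/20
  P(X=1) = 1/4 + 1/10 = 7/20
H(X) = -[(13/20)·log₂(13/20) + (7/20)·log₂(7/20)]
  = 0.4040 + 0.5301 = 0.9341 bits

Marginal of Y (column sums):
  P(Y=0) = 2/5 + 1/4 = 13/20
  P(Y=1) = 1/4 + 1/10 = 7/20
H(X|Y) = Σ_y P(y)·H(X|Y=y):
  Y=0: P(Y=0) = 13/20, P(X|Y=0) = (8/13, 5/13) → H(X|Y=0) = 0.9612
  Y=1: P(Y=1) = 7/20, P(X|Y=1) = (5/7, 2/7) → H(X|Y=1) = 0.8631
H(X|Y) = (13/20)·0.9612 + (7/20)·0.8631 = 0.9269 bits

I(X;Y) = H(X) - H(X|Y) = 0.9341 - 0.9269 = 0.0072 bits

Cross-check via I(X;Y) = H(X) + H(Y) - H(X,Y): computing H(Y) from the column sums and H(X,Y) from the 4 cells in the same way gives H(Y) = 0.9341 bits and H(X,Y) = 1.8610 bits, so
I(X;Y) = 0.9341 + 0.9341 - 1.8610 = 0.0072 bits ✓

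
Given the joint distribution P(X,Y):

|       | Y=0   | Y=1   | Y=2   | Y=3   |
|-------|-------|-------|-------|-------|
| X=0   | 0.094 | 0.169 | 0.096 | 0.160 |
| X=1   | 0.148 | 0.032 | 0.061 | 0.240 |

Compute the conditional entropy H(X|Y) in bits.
0.9001 bits

H(X|Y) = H(X,Y) - H(Y)

H(X,Y) = -Σ_{x,y} P(x,y) log₂ P(x,y). Per-cell terms -P(x,y)·log₂P(x,y):
  X=0: 0.3206524, 0.4334689, 0.3245589, 0.4230170
  X=1: 0.4079370, 0.1589051, 0.2461379, 0.4941345
Sum of the 8 terms: H(X,Y) = 2.808812 bits

Marginal of Y (column sums):
  P(Y=0) = 0.094 + 0.148 = 0.242
  P(Y=1) = 0.169 + 0.032 = 0.201
  P(Y=2) = 0.096 + 0.061 = 0.157
  P(Y=3) = 0.160 + 0.240 = 0.400
H(Y) = -[0.242·log₂(0.242) + 0.201·log₂(0.201) + 0.157·log₂(0.157) + 0.400·log₂(0.400)]
  = 0.4953549 + 0.4652613 + 0.4193727 + 0.5287712 = 1.908760 bits

H(X|Y) = H(X,Y) - H(Y) = 2.808812 - 1.908760 = 0.9001 bits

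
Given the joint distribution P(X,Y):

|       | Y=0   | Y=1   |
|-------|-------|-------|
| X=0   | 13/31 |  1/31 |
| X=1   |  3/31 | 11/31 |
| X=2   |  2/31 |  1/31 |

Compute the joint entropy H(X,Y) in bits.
1.9570 bits

H(X,Y) = -Σ_{x,y} P(x,y) log₂ P(x,y). Per-cell terms -P(x,y)·log₂P(x,y):
  X=0: 0.5258, 0.1598
  X=1: 0.3261, 0.5304
  X=2: 0.2551, 0.1598
Sum of the 6 terms: H(X,Y) = 1.9570 bits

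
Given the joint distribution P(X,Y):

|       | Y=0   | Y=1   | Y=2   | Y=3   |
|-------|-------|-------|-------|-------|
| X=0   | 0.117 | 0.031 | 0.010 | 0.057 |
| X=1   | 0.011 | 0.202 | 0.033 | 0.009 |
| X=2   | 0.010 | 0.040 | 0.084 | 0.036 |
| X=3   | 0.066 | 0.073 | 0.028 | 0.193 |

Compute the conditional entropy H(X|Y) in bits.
1.5087 bits

H(X|Y) = H(X,Y) - H(Y)

H(X,Y) = -Σ_{x,y} P(x,y) log₂ P(x,y). Per-cell terms -P(x,y)·log₂P(x,y):
  X=0: 0.36216, 0.15536, 0.06644, 0.23557
  X=1: 0.07157, 0.46613, 0.16241, 0.06116
  X=2: 0.06644, 0.18575, 0.30017, 0.17265
  X=3: 0.25881, 0.27565, 0.14444, 0.45805
Sum of the 16 terms: H(X,Y) = 3.4428 bits

Marginal of Y (column sums):
  P(Y=0) = 0.117 + 0.011 + 0.010 + 0.066 = 0.204
  P(Y=1) = 0.031 + 0.202 + 0.040 + 0.073 = 0.346
  P(Y=2) = 0.010 + 0.033 + 0.084 + 0.028 = 0.155
  P(Y=3) = 0.057 + 0.009 + 0.036 + 0.193 = 0.295
H(Y) = -[0.204·log₂(0.204) + 0.346·log₂(0.346) + 0.155·log₂(0.155) + 0.295·log₂(0.295)]
  = 0.46785 + 0.52978 + 0.41690 + 0.51956 = 1.9341 bits

H(X|Y) = H(X,Y) - H(Y) = 3.4428 - 1.9341 = 1.5087 bits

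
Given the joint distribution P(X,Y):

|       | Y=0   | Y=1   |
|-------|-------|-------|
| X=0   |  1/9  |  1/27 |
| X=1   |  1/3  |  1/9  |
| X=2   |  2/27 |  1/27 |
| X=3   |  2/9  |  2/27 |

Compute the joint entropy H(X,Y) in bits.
2.6234 bits

H(X,Y) = -Σ_{x,y} P(x,y) log₂ P(x,y). Per-cell terms -P(x,y)·log₂P(x,y):
  X=0: 0.352214, 0.176107
  X=1: 0.528321, 0.352214
  X=2: 0.278140, 0.176107
  X=3: 0.482206, 0.278140
Sum of the 8 terms: H(X,Y) = 2.6234 bits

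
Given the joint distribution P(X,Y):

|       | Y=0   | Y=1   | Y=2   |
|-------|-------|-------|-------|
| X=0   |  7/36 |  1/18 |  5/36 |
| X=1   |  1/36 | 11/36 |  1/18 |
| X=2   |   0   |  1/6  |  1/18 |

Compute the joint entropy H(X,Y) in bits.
2.6470 bits

H(X,Y) = -Σ_{x,y} P(x,y) log₂ P(x,y). Per-cell terms -P(x,y)·log₂P(x,y):
  X=0: 0.45939, 0.23166, 0.39556
  X=1: 0.14361, 0.52265, 0.23166
  X=2: 0.00000, 0.43083, 0.23166
  (cells with P = 0 contribute 0)
Sum of the 9 terms: H(X,Y) = 2.6470 bits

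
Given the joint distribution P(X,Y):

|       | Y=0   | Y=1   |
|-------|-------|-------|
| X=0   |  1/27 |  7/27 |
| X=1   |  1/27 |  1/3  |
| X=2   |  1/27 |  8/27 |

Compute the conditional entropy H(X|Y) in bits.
1.5783 bits

H(X|Y) = H(X,Y) - H(Y)

H(X,Y) = -Σ_{x,y} P(x,y) log₂ P(x,y). Per-cell terms -P(x,y)·log₂P(x,y):
  X=0: 0.1761069, 0.5049159
  X=1: 0.1761069, 0.5283208
  X=2: 0.1761069, 0.5199667
Sum of the 6 terms: H(X,Y) = 2.081524 bits

Marginal of Y (column sums):
  P(Y=0) = 1/27 + 1/27 + 1/27 = 1/9
  P(Y=1) = 7/27 + 1/3 + 8/27 = 8/9
H(Y) = -[(1/9)·log₂(1/9) + (8/9)·log₂(8/9)]
  = 0.3522139 + 0.1510444 = 0.503258 bits

H(X|Y) = H(X,Y) - H(Y) = 2.081524 - 0.503258 = 1.5783 bits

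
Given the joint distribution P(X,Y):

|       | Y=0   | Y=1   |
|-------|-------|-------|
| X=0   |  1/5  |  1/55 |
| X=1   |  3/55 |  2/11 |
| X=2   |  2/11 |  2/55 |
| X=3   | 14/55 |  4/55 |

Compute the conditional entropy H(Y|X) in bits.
0.6664 bits

H(Y|X) = H(X,Y) - H(X)

H(X,Y) = -Σ_{x,y} P(x,y) log₂ P(x,y). Per-cell terms -P(x,y)·log₂P(x,y):
  X=0: 0.464386, 0.105116
  X=1: 0.228894, 0.447169
  X=2: 0.447169, 0.173868
  X=3: 0.502474, 0.275008
Sum of the 8 terms: H(X,Y) = 2.64408 bits

Marginal of X (row sums):
  P(X=0) = 1/5 + 1/55 = 12/55
  P(X=1) = 3/55 + 2/11 = 13/55
  P(X=2) = 2/11 + 2/55 = 12/55
  P(X=3) = 14/55 + 4/55 = 18/55
H(X) = -[(12/55)·log₂(12/55) + (13/55)·log₂(13/55) + (12/55)·log₂(12/55) + (18/55)·log₂(18/55)]
  = 0.479214 + 0.491854 + 0.479214 + 0.527379 = 1.97766 bits

H(Y|X) = H(X,Y) - H(X) = 2.64408 - 1.97766 = 0.6664 bits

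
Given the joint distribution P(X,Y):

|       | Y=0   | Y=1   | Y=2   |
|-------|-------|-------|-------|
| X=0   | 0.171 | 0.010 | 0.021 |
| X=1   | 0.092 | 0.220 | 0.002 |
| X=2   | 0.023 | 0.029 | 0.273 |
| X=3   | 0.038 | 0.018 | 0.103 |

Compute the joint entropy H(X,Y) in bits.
2.8404 bits

H(X,Y) = -Σ_{x,y} P(x,y) log₂ P(x,y). Per-cell terms -P(x,y)·log₂P(x,y):
  X=0: 0.43570, 0.06644, 0.11704
  X=1: 0.31668, 0.48057, 0.01793
  X=2: 0.12517, 0.14813, 0.51134
  X=3: 0.17928, 0.10433, 0.33777
Sum of the 12 terms: H(X,Y) = 2.8404 bits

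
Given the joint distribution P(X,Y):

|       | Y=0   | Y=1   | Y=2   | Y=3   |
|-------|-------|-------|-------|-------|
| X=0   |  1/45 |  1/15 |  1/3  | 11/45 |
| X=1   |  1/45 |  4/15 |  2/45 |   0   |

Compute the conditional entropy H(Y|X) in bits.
1.3195 bits

H(Y|X) = H(X,Y) - H(X)

H(X,Y) = -Σ_{x,y} P(x,y) log₂ P(x,y). Per-cell terms -P(x,y)·log₂P(x,y):
  X=0: 0.12204, 0.26046, 0.52832, 0.49681
  X=1: 0.12204, 0.50850, 0.19964, 0.00000
  (cells with P = 0 contribute 0)
Sum of the 8 terms: H(X,Y) = 2.2378 bits

Marginal of X (row sums):
  P(X=0) = 1/45 + 1/15 + 1/3 + 11/45 = 2/3
  P(X=1) = 1/45 + 4/15 + 2/45 + 0 = 1/3
H(X) = -[(2/3)·log₂(2/3) + (1/3)·log₂(1/3)]
  = 0.38998 + 0.52832 = 0.9183 bits

H(Y|X) = H(X,Y) - H(X) = 2.2378 - 0.9183 = 1.3195 bits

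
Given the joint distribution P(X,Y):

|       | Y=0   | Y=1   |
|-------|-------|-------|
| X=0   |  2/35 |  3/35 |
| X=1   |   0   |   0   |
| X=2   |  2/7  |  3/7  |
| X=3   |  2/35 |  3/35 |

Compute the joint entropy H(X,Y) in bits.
2.1198 bits

H(X,Y) = -Σ_{x,y} P(x,y) log₂ P(x,y). Per-cell terms -P(x,y)·log₂P(x,y):
  X=0: 0.23596, 0.30380
  X=1: 0.00000, 0.00000
  X=2: 0.51639, 0.52388
  X=3: 0.23596, 0.30380
  (cells with P = 0 contribute 0)
Sum of the 8 terms: H(X,Y) = 2.1198 bits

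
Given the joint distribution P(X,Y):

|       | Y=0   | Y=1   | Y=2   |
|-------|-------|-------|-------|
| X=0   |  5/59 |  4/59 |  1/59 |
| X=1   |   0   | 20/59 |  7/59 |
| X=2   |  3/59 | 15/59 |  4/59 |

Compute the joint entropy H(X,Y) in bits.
2.5427 bits

H(X,Y) = -Σ_{x,y} P(x,y) log₂ P(x,y). Per-cell terms -P(x,y)·log₂P(x,y):
  X=0: 0.3018, 0.2632, 0.0997
  X=1: 0.0000, 0.5291, 0.3649
  X=2: 0.2185, 0.5023, 0.2632
  (cells with P = 0 contribute 0)
Sum of the 9 terms: H(X,Y) = 2.5427 bits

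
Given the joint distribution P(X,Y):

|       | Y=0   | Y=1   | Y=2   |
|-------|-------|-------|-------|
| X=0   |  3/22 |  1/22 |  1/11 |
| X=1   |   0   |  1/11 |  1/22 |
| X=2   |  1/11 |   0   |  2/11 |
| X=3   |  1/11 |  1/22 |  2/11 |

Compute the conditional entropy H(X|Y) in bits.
1.6796 bits

H(X|Y) = H(X,Y) - H(Y)

H(X,Y) = -Σ_{x,y} P(x,y) log₂ P(x,y). Per-cell terms -P(x,y)·log₂P(x,y):
  X=0: 0.39197, 0.20270, 0.31449
  X=1: 0.00000, 0.31449, 0.20270
  X=2: 0.31449, 0.00000, 0.44717
  X=3: 0.31449, 0.20270, 0.44717
  (cells with P = 0 contribute 0)
Sum of the 12 terms: H(X,Y) = 3.1524 bits

Marginal of Y (column sums):
  P(Y=0) = 3/22 + 0 + 1/11 + 1/11 = 7/22
  P(Y=1) = 1/22 + 1/11 + 0 + 1/22 = 2/11
  P(Y=2) = 1/11 + 1/22 + 2/11 + 2/11 = 1/2
H(Y) = -[(7/22)·log₂(7/22) + (2/11)·log₂(2/11) + (1/2)·log₂(1/2)]
  = 0.52566 + 0.44717 + 0.50000 = 1.4728 bits

H(X|Y) = H(X,Y) - H(Y) = 3.1524 - 1.4728 = 1.6796 bits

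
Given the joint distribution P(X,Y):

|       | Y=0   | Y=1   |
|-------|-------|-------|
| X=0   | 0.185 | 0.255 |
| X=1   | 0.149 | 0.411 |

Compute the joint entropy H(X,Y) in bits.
1.8896 bits

H(X,Y) = -Σ_{x,y} P(x,y) log₂ P(x,y). Per-cell terms -P(x,y)·log₂P(x,y):
  X=0: 0.450365, 0.502715
  X=1: 0.409246, 0.527227
Sum of the 4 terms: H(X,Y) = 1.8896 bits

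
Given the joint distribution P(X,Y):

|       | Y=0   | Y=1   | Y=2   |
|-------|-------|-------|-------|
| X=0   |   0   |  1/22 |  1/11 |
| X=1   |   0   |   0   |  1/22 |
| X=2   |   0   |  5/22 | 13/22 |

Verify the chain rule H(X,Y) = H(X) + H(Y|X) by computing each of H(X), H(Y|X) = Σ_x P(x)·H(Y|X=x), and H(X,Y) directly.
H(X) = 0.8315 bits, H(Y|X) = 0.8226 bits, H(X,Y) = 1.6542 bits

Marginal of X (row sums):
  P(X=0) = 0 + 1/22 + 1/11 = 3/22
  P(X=1) = 0 + 0 + 1/22 = 1/22
  P(X=2) = 0 + 5/22 + 13/22 = 9/11
H(X) = -[(3/22)·log₂(3/22) + (1/22)·log₂(1/22) + (9/11)·log₂(9/11)]
  = 0.39197 + 0.20270 + 0.23687 = 0.8315 bits

H(Y|X) = Σ_x P(x)·H(Y|X=x):
  X=0: P(X=0) = 3/22, P(Y|X=0) = (0, 1/3, 2/3) → H(Y|X=0) = 0.91830
  X=1: P(X=1) = 1/22, P(Y|X=1) = (0, 0, 1) → H(Y|X=1) = 0.00000
  X=2: P(X=2) = 9/11, P(Y|X=2) = (0, 5/18, 13/18) → H(Y|X=2) = 0.85241
H(Y|X) = (3/22)·0.91830 + (1/22)·0.00000 + (9/11)·0.85241 = 0.8226 bits

H(X,Y) = -Σ_{x,y} P(x,y) log₂ P(x,y). Per-cell terms -P(x,y)·log₂P(x,y):
  X=0: 0.00000, 0.20270, 0.31449
  X=1: 0.00000, 0.00000, 0.20270
  X=2: 0.00000, 0.48580, 0.44850
  (cells with P = 0 contribute 0)
Sum of the 9 terms: H(X,Y) = 1.6542 bits

Chain rule check:
  H(X) + H(Y|X) = 0.8315 + 0.8226 = 1.6541 bits
  H(X,Y) = 1.6542 bits
✓ Chain rule verified (Δ = 0.0001 is 4-dp rounding noise: each of the three values was rounded independently).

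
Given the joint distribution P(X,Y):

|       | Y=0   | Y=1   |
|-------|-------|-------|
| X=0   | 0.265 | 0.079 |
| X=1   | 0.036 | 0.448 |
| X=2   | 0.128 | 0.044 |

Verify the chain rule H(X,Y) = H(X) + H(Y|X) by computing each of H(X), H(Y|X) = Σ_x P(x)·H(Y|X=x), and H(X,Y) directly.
H(X) = 1.4731 bits, H(Y|X) = 0.5934 bits, H(X,Y) = 2.0665 bits

Marginal of X (row sums):
  P(X=0) = 0.265 + 0.079 = 0.344
  P(X=1) = 0.036 + 0.448 = 0.484
  P(X=2) = 0.128 + 0.044 = 0.172
H(X) = -[0.344·log₂(0.344) + 0.484·log₂(0.484) + 0.172·log₂(0.172)]
  = 0.529595 + 0.506710 + 0.436797 = 1.4731 bits

H(Y|X) = Σ_x P(x)·H(Y|X=x):
  X=0: P(X=0) = 0.344, P(Y|X=0) = (265/344, 79/344) → H(Y|X=0) = 0.777403
  X=1: P(X=1) = 0.484, P(Y|X=1) = (9/121, 112/121) → H(Y|X=1) = 0.382061
  X=2: P(X=2) = 0.172, P(Y|X=2) = (32/43, 11/43) → H(Y|X=2) = 0.820364
H(Y|X) = 0.344·0.777403 + 0.484·0.382061 + 0.172·0.820364 = 0.5934 bits

H(X,Y) = -Σ_{x,y} P(x,y) log₂ P(x,y). Per-cell terms -P(x,y)·log₂P(x,y):
  X=0: 0.507723, 0.289298
  X=1: 0.172651, 0.518976
  X=2: 0.379620, 0.198280
Sum of the 6 terms: H(X,Y) = 2.0665 bits

Chain rule check:
  H(X) + H(Y|X) = 1.4731 + 0.5934 = 2.0665 bits
  H(X,Y) = 2.0665 bits
✓ Chain rule verified.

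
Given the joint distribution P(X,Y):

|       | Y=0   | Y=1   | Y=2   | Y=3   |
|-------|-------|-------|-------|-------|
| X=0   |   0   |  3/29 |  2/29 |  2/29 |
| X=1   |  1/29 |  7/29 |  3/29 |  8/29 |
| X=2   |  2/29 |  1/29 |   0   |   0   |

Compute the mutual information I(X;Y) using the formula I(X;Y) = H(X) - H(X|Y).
0.2513 bits

I(X;Y) = H(X) - H(X|Y)

Marginal of X (row sums):
  P(X=0) = 0 + 3/29 + 2/29 + 2/29 = 7/29
  P(X=1) = 1/29 + 7/29 + 3/29 + 8/29 = 19/29
  P(X=2) = 2/29 + 1/29 + 0 + 0 = 3/29
H(X) = -[(7/29)·log₂(7/29) + (19/29)·log₂(19/29) + (3/29)·log₂(3/29)]
  = 0.49498 + 0.39969 + 0.33859 = 1.23326 bits

Marginal of Y (column sums):
  P(Y=0) = 0 + 1/29 + 2/29 = 3/29
  P(Y=1) = 3/29 + 7/29 + 1/29 = 11/29
  P(Y=2) = 2/29 + 3/29 + 0 = 5/29
  P(Y=3) = 2/29 + 8/29 + 0 = 10/29
H(X|Y) = Σ_y P(y)·H(X|Y=y):
  Y=0: P(Y=0) = 3/29, P(X|Y=0) = (0, 1/3, 2/3) → H(X|Y=0) = 0.91830
  Y=1: P(Y=1) = 11/29, P(X|Y=1) = (3/11, 7/11, 1/11) → H(X|Y=1) = 1.24067
  Y=2: P(Y=2) = 5/29, P(X|Y=2) = (2/5, 3/5, 0) → H(X|Y=2) = 0.97095
  Y=3: P(Y=3) = 10/29, P(X|Y=3) = (1/5, 4/5, 0) → H(X|Y=3) = 0.72193
H(X|Y) = (3/29)·0.91830 + (11/29)·1.24067 + (5/29)·0.97095 + (10/29)·0.72193 = 0.98194 bits

I(X;Y) = H(X) - H(X|Y) = 1.23326 - 0.98194 = 0.2513 bits

Cross-check via I(X;Y) = H(X) + H(Y) - H(X,Y): computing H(Y) from the column sums and H(X,Y) from the 12 cells in the same way gives H(Y) = 1.83600 bits and H(X,Y) = 2.81794 bits, so
I(X;Y) = 1.23326 + 1.83600 - 2.81794 = 0.2513 bits ✓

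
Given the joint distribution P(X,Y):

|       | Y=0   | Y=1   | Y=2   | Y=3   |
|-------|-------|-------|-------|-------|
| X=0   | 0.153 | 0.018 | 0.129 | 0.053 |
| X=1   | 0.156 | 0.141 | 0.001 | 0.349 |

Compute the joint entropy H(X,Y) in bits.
2.4811 bits

H(X,Y) = -Σ_{x,y} P(x,y) log₂ P(x,y). Per-cell terms -P(x,y)·log₂P(x,y):
  X=0: 0.41438, 0.10433, 0.38114, 0.22461
  X=1: 0.41814, 0.39850, 0.00997, 0.53003
Sum of the 8 terms: H(X,Y) = 2.4811 bits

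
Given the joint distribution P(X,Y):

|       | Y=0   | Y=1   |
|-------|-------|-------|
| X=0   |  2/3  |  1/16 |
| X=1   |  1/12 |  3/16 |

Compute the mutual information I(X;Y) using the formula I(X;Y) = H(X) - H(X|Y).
0.2624 bits

I(X;Y) = H(X) - H(X|Y)

Marginal of X (row sums):
  P(X=0) = 2/3 + 1/16 = 35/48
  P(X=1) = 1/12 + 3/16 = 13/48
H(X) = -[(35/48)·log₂(35/48) + (13/48)·log₂(13/48)]
  = 0.332266 + 0.510392 = 0.84266 bits

Marginal of Y (column sums):
  P(Y=0) = 2/3 + 1/12 = 3/4
  P(Y=1) = 1/16 + 3/16 = 1/4
H(X|Y) = Σ_y P(y)·H(X|Y=y):
  Y=0: P(Y=0) = 3/4, P(X|Y=0) = (8/9, 1/9) → H(X|Y=0) = 0.503258
  Y=1: P(Y=1) = 1/4, P(X|Y=1) = (1/4, 3/4) → H(X|Y=1) = 0.811278
H(X|Y) = (3/4)·0.503258 + (1/4)·0.811278 = 0.58026 bits

I(X;Y) = H(X) - H(X|Y) = 0.84266 - 0.58026 = 0.2624 bits

Cross-check via I(X;Y) = H(X) + H(Y) - H(X,Y): computing H(Y) from the column sums and H(X,Y) from the 4 cells in the same way gives H(Y) = 0.81128 bits and H(X,Y) = 1.39154 bits, so
I(X;Y) = 0.84266 + 0.81128 - 1.39154 = 0.2624 bits ✓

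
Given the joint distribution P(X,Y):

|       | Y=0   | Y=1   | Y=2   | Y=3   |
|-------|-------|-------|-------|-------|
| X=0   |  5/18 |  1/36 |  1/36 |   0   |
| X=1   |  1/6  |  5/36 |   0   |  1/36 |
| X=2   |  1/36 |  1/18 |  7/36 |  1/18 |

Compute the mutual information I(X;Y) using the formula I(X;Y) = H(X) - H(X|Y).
0.5224 bits

I(X;Y) = H(X) - H(X|Y)

Marginal of X (row sums):
  P(X=0) = 5/18 + 1/36 + 1/36 + 0 = 1/3
  P(X=1) = 1/6 + 5/36 + 0 + 1/36 = 1/3
  P(X=2) = 1/36 + 1/18 + 7/36 + 1/18 = 1/3
H(X) = -[(1/3)·log₂(1/3) + (1/3)·log₂(1/3) + (1/3)·log₂(1/3)]
  = 0.52832 + 0.52832 + 0.52832 = 1.58496 bits

Marginal of Y (column sums):
  P(Y=0) = 5/18 + 1/6 + 1/36 = 17/36
  P(Y=1) = 1/36 + 5/36 + 1/18 = 2/9
  P(Y=2) = 1/36 + 0 + 7/36 = 2/9
  P(Y=3) = 0 + 1/36 + 1/18 = 1/12
H(X|Y) = Σ_y P(y)·H(X|Y=y):
  Y=0: P(Y=0) = 17/36, P(X|Y=0) = (10/17, 6/17, 1/17) → H(X|Y=0) = 1.22105
  Y=1: P(Y=1) = 2/9, P(X|Y=1) = (1/8, 5/8, 1/4) → H(X|Y=1) = 1.29879
  Y=2: P(Y=2) = 2/9, P(X|Y=2) = (1/8, 0, 7/8) → H(X|Y=2) = 0.54356
  Y=3: P(Y=3) = 1/12, P(X|Y=3) = (0, 1/3, 2/3) → H(X|Y=3) = 0.91830
H(X|Y) = (17/36)·1.22105 + (2/9)·1.29879 + (2/9)·0.54356 + (1/12)·0.91830 = 1.06254 bits

I(X;Y) = H(X) - H(X|Y) = 1.58496 - 1.06254 = 0.5224 bits

Cross-check via I(X;Y) = H(X) + H(Y) - H(X,Y): computing H(Y) from the column sums and H(X,Y) from the 12 cells in the same way gives H(Y) = 1.77432 bits and H(X,Y) = 2.83686 bits, so
I(X;Y) = 1.58496 + 1.77432 - 2.83686 = 0.5224 bits ✓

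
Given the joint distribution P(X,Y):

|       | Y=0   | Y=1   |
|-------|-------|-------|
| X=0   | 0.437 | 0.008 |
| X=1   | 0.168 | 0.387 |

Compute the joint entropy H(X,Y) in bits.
1.5400 bits

H(X,Y) = -Σ_{x,y} P(x,y) log₂ P(x,y). Per-cell terms -P(x,y)·log₂P(x,y):
  X=0: 0.52191, 0.05573
  X=1: 0.43234, 0.53003
Sum of the 4 terms: H(X,Y) = 1.5400 bits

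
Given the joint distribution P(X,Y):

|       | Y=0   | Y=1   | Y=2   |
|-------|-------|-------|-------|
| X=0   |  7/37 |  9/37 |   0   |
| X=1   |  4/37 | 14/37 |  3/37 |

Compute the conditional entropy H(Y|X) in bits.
1.1351 bits

H(Y|X) = H(X,Y) - H(X)

H(X,Y) = -Σ_{x,y} P(x,y) log₂ P(x,y). Per-cell terms -P(x,y)·log₂P(x,y):
  X=0: 0.45445, 0.49610, 0.00000
  X=1: 0.34697, 0.53052, 0.29388
  (cells with P = 0 contribute 0)
Sum of the 6 terms: H(X,Y) = 2.1219 bits

Marginal of X (row sums):
  P(X=0) = 7/37 + 9/37 + 0 = 16/37
  P(X=1) = 4/37 + 14/37 + 3/37 = 21/37
H(X) = -[(16/37)·log₂(16/37) + (21/37)·log₂(21/37)]
  = 0.52301 + 0.46378 = 0.9868 bits

H(Y|X) = H(X,Y) - H(X) = 2.1219 - 0.9868 = 1.1351 bits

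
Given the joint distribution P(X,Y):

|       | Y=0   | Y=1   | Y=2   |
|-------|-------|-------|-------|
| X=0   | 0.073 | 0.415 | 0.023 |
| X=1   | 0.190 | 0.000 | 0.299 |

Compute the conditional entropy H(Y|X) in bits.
0.9037 bits

H(Y|X) = H(X,Y) - H(X)

H(X,Y) = -Σ_{x,y} P(x,y) log₂ P(x,y). Per-cell terms -P(x,y)·log₂P(x,y):
  X=0: 0.2756, 0.5266, 0.1252
  X=1: 0.4552, 0.0000, 0.5208
  (cells with P = 0 contribute 0)
Sum of the 6 terms: H(X,Y) = 1.9034 bits

Marginal of X (row sums):
  P(X=0) = 0.073 + 0.415 + 0.023 = 0.511
  P(X=1) = 0.190 + 0.000 + 0.299 = 0.489
H(X) = -[0.511·log₂(0.511) + 0.489·log₂(0.489)]
  = 0.4950 + 0.5047 = 0.9997 bits

H(Y|X) = H(X,Y) - H(X) = 1.9034 - 0.9997 = 0.9037 bits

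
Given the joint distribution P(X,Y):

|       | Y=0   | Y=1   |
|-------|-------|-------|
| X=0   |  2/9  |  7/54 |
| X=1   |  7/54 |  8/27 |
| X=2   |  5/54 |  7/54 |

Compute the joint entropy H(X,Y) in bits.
2.4663 bits

H(X,Y) = -Σ_{x,y} P(x,y) log₂ P(x,y). Per-cell terms -P(x,y)·log₂P(x,y):
  X=0: 0.48221, 0.38209
  X=1: 0.38209, 0.51997
  X=2: 0.31787, 0.38209
Sum of the 6 terms: H(X,Y) = 2.4663 bits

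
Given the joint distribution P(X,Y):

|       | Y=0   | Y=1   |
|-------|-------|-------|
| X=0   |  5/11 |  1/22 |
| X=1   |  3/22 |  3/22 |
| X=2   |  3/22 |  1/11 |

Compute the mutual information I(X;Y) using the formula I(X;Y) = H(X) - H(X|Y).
0.1322 bits

I(X;Y) = H(X) - H(X|Y)

Marginal of X (row sums):
  P(X=0) = 5/11 + 1/22 = 1/2
  P(X=1) = 3/22 + 3/22 = 3/11
  P(X=2) = 3/22 + 1/11 = 5/22
H(X) = -[(1/2)·log₂(1/2) + (3/11)·log₂(3/11) + (5/22)·log₂(5/22)]
  = 0.5000 + 0.5112 + 0.4858 = 1.4970 bits

Marginal of Y (column sums):
  P(Y=0) = 5/11 + 3/22 + 3/22 = 8/11
  P(Y=1) = 1/22 + 3/22 + 1/11 = 3/11
H(X|Y) = Σ_y P(y)·H(X|Y=y):
  Y=0: P(Y=0) = 8/11, P(X|Y=0) = (5/8, 3/16, 3/16) → H(X|Y=0) = 1.3294
  Y=1: P(Y=1) = 3/11, P(X|Y=1) = (1/6, 1/2, 1/3) → H(X|Y=1) = 1.4591
H(X|Y) = (8/11)·1.3294 + (3/11)·1.4591 = 1.3648 bits

I(X;Y) = H(X) - H(X|Y) = 1.4970 - 1.3648 = 0.1322 bits

Cross-check via I(X;Y) = H(X) + H(Y) - H(X,Y): computing H(Y) from the column sums and H(X,Y) from the 6 cells in the same way gives H(Y) = 0.8454 bits and H(X,Y) = 2.2102 bits, so
I(X;Y) = 1.4970 + 0.8454 - 2.2102 = 0.1322 bits ✓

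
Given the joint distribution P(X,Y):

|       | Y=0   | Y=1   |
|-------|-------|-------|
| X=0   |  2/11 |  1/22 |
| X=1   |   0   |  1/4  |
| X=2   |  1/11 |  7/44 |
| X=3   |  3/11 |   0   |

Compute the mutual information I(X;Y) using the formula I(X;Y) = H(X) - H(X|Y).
0.5935 bits

I(X;Y) = H(X) - H(X|Y)

Marginal of X (row sums):
  P(X=0) = 2/11 + 1/22 = 5/22
  P(X=1) = 0 + 1/4 = 1/4
  P(X=2) = 1/11 + 7/44 = 1/4
  P(X=3) = 3/11 + 0 = 3/11
H(X) = -[(5/22)·log₂(5/22) + (1/4)·log₂(1/4) + (1/4)·log₂(1/4) + (3/11)·log₂(3/11)]
  = 0.4858 + 0.5000 + 0.5000 + 0.5112 = 1.9970 bits

Marginal of Y (column sums):
  P(Y=0) = 2/11 + 0 + 1/11 + 3/11 = 6/11
  P(Y=1) = 1/22 + 1/4 + 7/44 + 0 = 5/11
H(X|Y) = Σ_y P(y)·H(X|Y=y):
  Y=0: P(Y=0) = 6/11, P(X|Y=0) = (1/3, 0, 1/6, 1/2) → H(X|Y=0) = 1.4591
  Y=1: P(Y=1) = 5/11, P(X|Y=1) = (1/10, 11/20, 7/20, 0) → H(X|Y=1) = 1.3367
H(X|Y) = (6/11)·1.4591 + (5/11)·1.3367 = 1.4035 bits

I(X;Y) = H(X) - H(X|Y) = 1.9970 - 1.4035 = 0.5935 bits

Cross-check via I(X;Y) = H(X) + H(Y) - H(X,Y): computing H(Y) from the column sums and H(X,Y) from the 8 cells in the same way gives H(Y) = 0.9940 bits and H(X,Y) = 2.3975 bits, so
I(X;Y) = 1.9970 + 0.9940 - 2.3975 = 0.5935 bits ✓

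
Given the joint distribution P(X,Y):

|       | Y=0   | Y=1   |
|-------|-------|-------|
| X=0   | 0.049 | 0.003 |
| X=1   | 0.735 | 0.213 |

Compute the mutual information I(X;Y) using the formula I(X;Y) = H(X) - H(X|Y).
0.0076 bits

I(X;Y) = H(X) - H(X|Y)

Marginal of X (row sums):
  P(X=0) = 0.049 + 0.003 = 0.052
  P(X=1) = 0.735 + 0.213 = 0.948
H(X) = -[0.052·log₂(0.052) + 0.948·log₂(0.948)]
  = 0.22180 + 0.07303 = 0.2948 bits

Marginal of Y (column sums):
  P(Y=0) = 0.049 + 0.735 = 0.784
  P(Y=1) = 0.003 + 0.213 = 0.216
H(X|Y) = Σ_y P(y)·H(X|Y=y):
  Y=0: P(Y=0) = 0.784, P(X|Y=0) = (1/16, 15/16) → H(X|Y=0) = 0.33729
  Y=1: P(Y=1) = 0.216, P(X|Y=1) = (1/72, 71/72) → H(X|Y=1) = 0.10559
H(X|Y) = 0.784·0.33729 + 0.216·0.10559 = 0.2872 bits

I(X;Y) = H(X) - H(X|Y) = 0.2948 - 0.2872 = 0.0076 bits

Cross-check via I(X;Y) = H(X) + H(Y) - H(X,Y): computing H(Y) from the column sums and H(X,Y) from the 4 cells in the same way gives H(Y) = 0.7528 bits and H(X,Y) = 1.0400 bits, so
I(X;Y) = 0.2948 + 0.7528 - 1.0400 = 0.0076 bits ✓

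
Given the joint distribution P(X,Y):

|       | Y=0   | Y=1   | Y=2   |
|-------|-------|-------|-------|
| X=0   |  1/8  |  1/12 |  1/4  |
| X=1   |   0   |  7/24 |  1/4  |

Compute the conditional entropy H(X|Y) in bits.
0.7866 bits

H(X|Y) = H(X,Y) - H(Y)

H(X,Y) = -Σ_{x,y} P(x,y) log₂ P(x,y). Per-cell terms -P(x,y)·log₂P(x,y):
  X=0: 0.3750, 0.2987, 0.5000
  X=1: 0.0000, 0.5185, 0.5000
  (cells with P = 0 contribute 0)
Sum of the 6 terms: H(X,Y) = 2.1922 bits

Marginal of Y (column sums):
  P(Y=0) = 1/8 + 0 = 1/8
  P(Y=1) = 1/12 + 7/24 = 3/8
  P(Y=2) = 1/4 + 1/4 = 1/2
H(Y) = -[(1/8)·log₂(1/8) + (3/8)·log₂(3/8) + (1/2)·log₂(1/2)]
  = 0.3750 + 0.5306 + 0.5000 = 1.4056 bits

H(X|Y) = H(X,Y) - H(Y) = 2.1922 - 1.4056 = 0.7866 bits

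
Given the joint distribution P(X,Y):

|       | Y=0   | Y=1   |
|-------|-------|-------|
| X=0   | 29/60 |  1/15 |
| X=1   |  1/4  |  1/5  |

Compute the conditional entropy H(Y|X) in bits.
0.7390 bits

H(Y|X) = H(X,Y) - H(X)

H(X,Y) = -Σ_{x,y} P(x,y) log₂ P(x,y). Per-cell terms -P(x,y)·log₂P(x,y):
  X=0: 0.50697, 0.26046
  X=1: 0.50000, 0.46439
Sum of the 4 terms: H(X,Y) = 1.7318 bits

Marginal of X (row sums):
  P(X=0) = 29/60 + 1/15 = 11/20
  P(X=1) = 1/4 + 1/5 = 9/20
H(X) = -[(11/20)·log₂(11/20) + (9/20)·log₂(9/20)]
  = 0.47437 + 0.51840 = 0.9928 bits

H(Y|X) = H(X,Y) - H(X) = 1.7318 - 0.9928 = 0.7390 bits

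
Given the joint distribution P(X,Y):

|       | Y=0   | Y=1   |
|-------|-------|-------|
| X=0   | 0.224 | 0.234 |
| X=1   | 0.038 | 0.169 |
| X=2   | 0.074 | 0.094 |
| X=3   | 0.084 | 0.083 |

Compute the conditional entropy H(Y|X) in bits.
0.9335 bits

H(Y|X) = H(X,Y) - H(X)

H(X,Y) = -Σ_{x,y} P(x,y) log₂ P(x,y). Per-cell terms -P(x,y)·log₂P(x,y):
  X=0: 0.48349, 0.49033
  X=1: 0.17928, 0.43347
  X=2: 0.27797, 0.32065
  X=3: 0.30017, 0.29803
Sum of the 8 terms: H(X,Y) = 2.7834 bits

Marginal of X (row sums):
  P(X=0) = 0.224 + 0.234 = 0.458
  P(X=1) = 0.038 + 0.169 = 0.207
  P(X=2) = 0.074 + 0.094 = 0.168
  P(X=3) = 0.084 + 0.083 = 0.167
H(X) = -[0.458·log₂(0.458) + 0.207·log₂(0.207) + 0.168·log₂(0.168) + 0.167·log₂(0.167)]
  = 0.51597 + 0.47037 + 0.43234 + 0.43121 = 1.8499 bits

H(Y|X) = H(X,Y) - H(X) = 2.7834 - 1.8499 = 0.9335 bits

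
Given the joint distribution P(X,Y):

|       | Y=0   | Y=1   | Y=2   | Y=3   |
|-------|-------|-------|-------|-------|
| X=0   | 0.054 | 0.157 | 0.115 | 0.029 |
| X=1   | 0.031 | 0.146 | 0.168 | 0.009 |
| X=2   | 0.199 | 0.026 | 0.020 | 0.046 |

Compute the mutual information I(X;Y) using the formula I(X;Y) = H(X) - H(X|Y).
0.3191 bits

I(X;Y) = H(X) - H(X|Y)

Marginal of X (row sums):
  P(X=0) = 0.054 + 0.157 + 0.115 + 0.029 = 0.355
  P(X=1) = 0.031 + 0.146 + 0.168 + 0.009 = 0.354
  P(X=2) = 0.199 + 0.026 + 0.020 + 0.046 = 0.291
H(X) = -[0.355·log₂(0.355) + 0.354·log₂(0.354) + 0.291·log₂(0.291)]
  = 0.5304087 + 0.5303553 + 0.5182445 = 1.5790085 bits

Marginal of Y (column sums):
  P(Y=0) = 0.054 + 0.031 + 0.199 = 0.284
  P(Y=1) = 0.157 + 0.146 + 0.026 = 0.329
  P(Y=2) = 0.115 + 0.168 + 0.020 = 0.303
  P(Y=3) = 0.029 + 0.009 + 0.046 = 0.084
H(X|Y) = Σ_y P(y)·H(X|Y=y):
  Y=0: P(Y=0) = 0.284, P(X|Y=0) = (27/142, 31/284, 199/284) → H(X|Y=0) = 1.1637179
  Y=1: P(Y=1) = 0.329, P(X|Y=1) = (157/329, 146/329, 26/329) → H(X|Y=1) = 1.3188396
  Y=2: P(Y=2) = 0.303, P(X|Y=2) = (115/303, 56/101, 20/303) → H(X|Y=2) = 1.2610643
  Y=3: P(Y=3) = 0.084, P(X|Y=3) = (29/84, 3/28, 23/42) → H(X|Y=3) = 1.3507148
H(X|Y) = 0.284·1.1637179 + 0.329·1.3188396 + 0.303·1.2610643 + 0.084·1.3507148 = 1.2599566 bits

I(X;Y) = H(X) - H(X|Y) = 1.5790085 - 1.2599566 = 0.3191 bits

Cross-check via I(X;Y) = H(X) + H(Y) - H(X,Y): computing H(Y) from the column sums and H(X,Y) from the 12 cells in the same way gives H(Y) = 1.8655402 bits and H(X,Y) = 3.1254968 bits, so
I(X;Y) = 1.5790085 + 1.8655402 - 3.1254968 = 0.3191 bits ✓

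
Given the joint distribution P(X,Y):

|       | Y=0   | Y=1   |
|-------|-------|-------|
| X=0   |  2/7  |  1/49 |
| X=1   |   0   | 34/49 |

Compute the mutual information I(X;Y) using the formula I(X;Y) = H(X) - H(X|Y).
0.7549 bits

I(X;Y) = H(X) - H(X|Y)

Marginal of X (row sums):
  P(X=0) = 2/7 + 1/49 = 15/49
  P(X=1) = 0 + 34/49 = 34/49
H(X) = -[(15/49)·log₂(15/49) + (34/49)·log₂(34/49)]
  = 0.5228 + 0.3658 = 0.8886 bits

Marginal of Y (column sums):
  P(Y=0) = 2/7 + 0 = 2/7
  P(Y=1) = 1/49 + 34/49 = 5/7
H(X|Y) = Σ_y P(y)·H(X|Y=y):
  Y=0: P(Y=0) = 2/7, P(X|Y=0) = (1, 0) → H(X|Y=0) = 0.0000
  Y=1: P(Y=1) = 5/7, P(X|Y=1) = (1/35, 34/35) → H(X|Y=1) = 0.1872
H(X|Y) = (2/7)·0.0000 + (5/7)·0.1872 = 0.1337 bits

I(X;Y) = H(X) - H(X|Y) = 0.8886 - 0.1337 = 0.7549 bits

Cross-check via I(X;Y) = H(X) + H(Y) - H(X,Y): computing H(Y) from the column sums and H(X,Y) from the 4 cells in the same way gives H(Y) = 0.8631 bits and H(X,Y) = 0.9968 bits, so
I(X;Y) = 0.8886 + 0.8631 - 0.9968 = 0.7549 bits ✓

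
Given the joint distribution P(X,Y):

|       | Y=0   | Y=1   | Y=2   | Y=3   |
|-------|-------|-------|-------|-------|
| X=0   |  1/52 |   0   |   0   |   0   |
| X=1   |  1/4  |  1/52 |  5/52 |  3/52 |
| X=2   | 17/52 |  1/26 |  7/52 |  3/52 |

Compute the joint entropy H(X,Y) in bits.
2.6165 bits

H(X,Y) = -Σ_{x,y} P(x,y) log₂ P(x,y). Per-cell terms -P(x,y)·log₂P(x,y):
  X=0: 0.1096, 0.0000, 0.0000, 0.0000
  X=1: 0.5000, 0.1096, 0.3249, 0.2374
  X=2: 0.5273, 0.1808, 0.3895, 0.2374
  (cells with P = 0 contribute 0)
Sum of the 12 terms: H(X,Y) = 2.6165 bits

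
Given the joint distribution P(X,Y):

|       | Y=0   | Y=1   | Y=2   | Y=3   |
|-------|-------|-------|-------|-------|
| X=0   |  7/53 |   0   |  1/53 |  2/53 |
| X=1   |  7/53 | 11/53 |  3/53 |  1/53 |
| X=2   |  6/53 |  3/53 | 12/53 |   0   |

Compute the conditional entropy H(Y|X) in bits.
1.4372 bits

H(Y|X) = H(X,Y) - H(X)

H(X,Y) = -Σ_{x,y} P(x,y) log₂ P(x,y). Per-cell terms -P(x,y)·log₂P(x,y):
  X=0: 0.38574, 0.00000, 0.10807, 0.17841
  X=1: 0.38574, 0.47082, 0.23451, 0.10807
  X=2: 0.35581, 0.23451, 0.48520, 0.00000
  (cells with P = 0 contribute 0)
Sum of the 12 terms: H(X,Y) = 2.9469 bits

Marginal of X (row sums):
  P(X=0) = 7/53 + 0 + 1/53 + 2/53 = 10/53
  P(X=1) = 7/53 + 11/53 + 3/53 + 1/53 = 22/53
  P(X=2) = 6/53 + 3/53 + 12/53 + 0 = 21/53
H(X) = -[(10/53)·log₂(10/53) + (22/53)·log₂(22/53) + (21/53)·log₂(21/53)]
  = 0.45396 + 0.52654 + 0.52920 = 1.5097 bits

H(Y|X) = H(X,Y) - H(X) = 2.9469 - 1.5097 = 1.4372 bits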